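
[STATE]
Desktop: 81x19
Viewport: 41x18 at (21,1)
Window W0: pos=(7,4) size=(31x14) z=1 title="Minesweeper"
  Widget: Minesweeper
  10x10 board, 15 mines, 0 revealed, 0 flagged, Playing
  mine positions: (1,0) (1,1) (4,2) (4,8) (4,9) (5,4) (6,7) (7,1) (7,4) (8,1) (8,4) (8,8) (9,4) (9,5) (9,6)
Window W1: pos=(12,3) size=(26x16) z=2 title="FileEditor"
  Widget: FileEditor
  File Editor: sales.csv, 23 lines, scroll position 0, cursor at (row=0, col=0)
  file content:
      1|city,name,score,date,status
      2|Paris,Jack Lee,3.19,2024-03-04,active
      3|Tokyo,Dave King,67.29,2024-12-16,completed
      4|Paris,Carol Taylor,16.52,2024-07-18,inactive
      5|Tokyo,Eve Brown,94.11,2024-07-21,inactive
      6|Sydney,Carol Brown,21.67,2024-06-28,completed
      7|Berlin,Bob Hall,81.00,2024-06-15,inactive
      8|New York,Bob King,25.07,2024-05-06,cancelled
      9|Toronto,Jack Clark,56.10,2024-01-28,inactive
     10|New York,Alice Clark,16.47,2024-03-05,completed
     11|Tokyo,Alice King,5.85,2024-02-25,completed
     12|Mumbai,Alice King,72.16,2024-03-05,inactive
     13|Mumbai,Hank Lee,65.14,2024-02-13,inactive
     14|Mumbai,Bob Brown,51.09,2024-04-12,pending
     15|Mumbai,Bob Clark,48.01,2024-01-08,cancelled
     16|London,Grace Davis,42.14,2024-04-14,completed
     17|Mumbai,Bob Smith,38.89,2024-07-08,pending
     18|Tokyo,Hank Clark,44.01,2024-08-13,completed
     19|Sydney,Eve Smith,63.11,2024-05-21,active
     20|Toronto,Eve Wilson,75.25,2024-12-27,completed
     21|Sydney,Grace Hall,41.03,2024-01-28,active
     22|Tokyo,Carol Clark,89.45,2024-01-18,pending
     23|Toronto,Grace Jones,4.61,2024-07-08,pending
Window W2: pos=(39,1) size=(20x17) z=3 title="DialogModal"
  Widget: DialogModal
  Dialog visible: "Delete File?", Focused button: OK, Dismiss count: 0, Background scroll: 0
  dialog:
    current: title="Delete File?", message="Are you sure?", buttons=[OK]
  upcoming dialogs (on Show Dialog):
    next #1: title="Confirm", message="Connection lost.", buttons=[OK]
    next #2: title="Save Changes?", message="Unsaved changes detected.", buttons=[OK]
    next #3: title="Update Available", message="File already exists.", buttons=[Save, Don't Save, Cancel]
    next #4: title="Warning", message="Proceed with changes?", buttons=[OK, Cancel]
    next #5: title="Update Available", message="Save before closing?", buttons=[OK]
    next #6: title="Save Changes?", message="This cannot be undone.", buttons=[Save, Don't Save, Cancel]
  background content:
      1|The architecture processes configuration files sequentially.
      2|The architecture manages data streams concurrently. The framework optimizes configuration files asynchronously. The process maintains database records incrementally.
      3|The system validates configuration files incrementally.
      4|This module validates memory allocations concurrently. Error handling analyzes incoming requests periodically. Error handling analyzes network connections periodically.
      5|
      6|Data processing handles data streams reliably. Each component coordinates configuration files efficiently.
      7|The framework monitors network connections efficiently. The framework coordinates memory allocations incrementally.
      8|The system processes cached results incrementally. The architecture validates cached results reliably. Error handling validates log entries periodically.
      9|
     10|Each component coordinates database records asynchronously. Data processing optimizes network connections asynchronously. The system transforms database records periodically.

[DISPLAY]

                  ┏━━━━━━━━━━━━━━━━━━┓   
                  ┃ DialogModal      ┃   
━━━━━━━━━━━━━━━━┓ ┠──────────────────┨   
tor             ┃ ┃The architecture p┃   
────────────────┨ ┃The architecture m┃   
e,score,date,st▲┃ ┃The system validat┃   
ck Lee,3.19,202█┃ ┃This module valida┃   
ve King,67.29,2░┃ ┃  ┌────────────┐  ┃   
rol Taylor,16.5░┃ ┃Da│Delete File?│ha┃   
e Brown,94.11,2░┃ ┃Th│Are you sure│ni┃   
arol Brown,21.6░┃ ┃Th│    [OK]    │ss┃   
ob Hall,81.00,2░┃ ┃  └────────────┘  ┃   
,Bob King,25.07░┃ ┃Each component coo┃   
Jack Clark,56.1░┃ ┃                  ┃   
,Alice Clark,16░┃ ┃                  ┃   
ice King,5.85,2░┃ ┃                  ┃   
lice King,72.16▼┃ ┗━━━━━━━━━━━━━━━━━━┛   
━━━━━━━━━━━━━━━━┛                        


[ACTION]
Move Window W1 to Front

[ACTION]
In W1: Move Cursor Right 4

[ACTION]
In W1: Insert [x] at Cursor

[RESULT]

                  ┏━━━━━━━━━━━━━━━━━━┓   
                  ┃ DialogModal      ┃   
━━━━━━━━━━━━━━━━┓ ┠──────────────────┨   
tor             ┃ ┃The architecture p┃   
────────────────┨ ┃The architecture m┃   
me,score,date,s▲┃ ┃The system validat┃   
ck Lee,3.19,202█┃ ┃This module valida┃   
ve King,67.29,2░┃ ┃  ┌────────────┐  ┃   
rol Taylor,16.5░┃ ┃Da│Delete File?│ha┃   
e Brown,94.11,2░┃ ┃Th│Are you sure│ni┃   
arol Brown,21.6░┃ ┃Th│    [OK]    │ss┃   
ob Hall,81.00,2░┃ ┃  └────────────┘  ┃   
,Bob King,25.07░┃ ┃Each component coo┃   
Jack Clark,56.1░┃ ┃                  ┃   
,Alice Clark,16░┃ ┃                  ┃   
ice King,5.85,2░┃ ┃                  ┃   
lice King,72.16▼┃ ┗━━━━━━━━━━━━━━━━━━┛   
━━━━━━━━━━━━━━━━┛                        


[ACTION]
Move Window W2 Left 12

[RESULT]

      ┏━━━━━━━━━━━━━━━━━━┓               
      ┃ DialogModal      ┃               
━━━━━━━━━━━━━━━━┓────────┨               
tor             ┃ecture p┃               
────────────────┨ecture m┃               
me,score,date,s▲┃ validat┃               
ck Lee,3.19,202█┃e valida┃               
ve King,67.29,2░┃─────┐  ┃               
rol Taylor,16.5░┃File?│ha┃               
e Brown,94.11,2░┃ sure│ni┃               
arol Brown,21.6░┃]    │ss┃               
ob Hall,81.00,2░┃─────┘  ┃               
,Bob King,25.07░┃nent coo┃               
Jack Clark,56.1░┃        ┃               
,Alice Clark,16░┃        ┃               
ice King,5.85,2░┃        ┃               
lice King,72.16▼┃━━━━━━━━┛               
━━━━━━━━━━━━━━━━┛                        


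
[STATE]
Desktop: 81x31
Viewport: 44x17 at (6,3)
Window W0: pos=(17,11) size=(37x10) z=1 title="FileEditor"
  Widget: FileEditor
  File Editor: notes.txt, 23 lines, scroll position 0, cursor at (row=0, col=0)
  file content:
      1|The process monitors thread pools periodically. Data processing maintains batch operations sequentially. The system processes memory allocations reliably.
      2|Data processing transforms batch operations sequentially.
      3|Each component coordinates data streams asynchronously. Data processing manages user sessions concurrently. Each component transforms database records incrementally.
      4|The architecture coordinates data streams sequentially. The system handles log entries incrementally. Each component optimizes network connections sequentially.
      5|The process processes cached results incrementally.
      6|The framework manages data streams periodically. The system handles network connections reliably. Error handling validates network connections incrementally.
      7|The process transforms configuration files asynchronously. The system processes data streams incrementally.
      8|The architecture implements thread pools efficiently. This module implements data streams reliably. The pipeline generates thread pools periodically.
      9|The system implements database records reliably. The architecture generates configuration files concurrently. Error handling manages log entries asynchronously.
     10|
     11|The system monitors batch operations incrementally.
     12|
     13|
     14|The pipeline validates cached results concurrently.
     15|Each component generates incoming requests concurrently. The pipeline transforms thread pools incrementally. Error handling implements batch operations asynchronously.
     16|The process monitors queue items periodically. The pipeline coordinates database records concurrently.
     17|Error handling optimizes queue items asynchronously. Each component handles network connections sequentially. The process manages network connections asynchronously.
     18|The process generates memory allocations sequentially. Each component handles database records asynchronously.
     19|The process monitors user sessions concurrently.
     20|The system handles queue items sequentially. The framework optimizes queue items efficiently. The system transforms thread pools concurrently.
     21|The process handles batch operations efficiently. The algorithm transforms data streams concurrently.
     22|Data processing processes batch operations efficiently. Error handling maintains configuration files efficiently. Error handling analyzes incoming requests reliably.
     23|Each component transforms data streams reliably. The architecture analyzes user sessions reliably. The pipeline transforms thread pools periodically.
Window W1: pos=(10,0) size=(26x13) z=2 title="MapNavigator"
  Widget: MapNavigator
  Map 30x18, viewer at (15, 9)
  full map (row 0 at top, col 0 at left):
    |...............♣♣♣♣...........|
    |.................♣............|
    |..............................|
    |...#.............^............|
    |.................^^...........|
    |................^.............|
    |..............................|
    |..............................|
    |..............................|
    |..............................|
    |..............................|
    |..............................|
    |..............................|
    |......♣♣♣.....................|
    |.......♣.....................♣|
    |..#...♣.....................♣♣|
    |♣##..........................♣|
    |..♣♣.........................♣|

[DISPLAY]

    ┃.............^..........┃              
    ┃........................┃              
    ┃........................┃              
    ┃........................┃              
    ┃............@...........┃              
    ┃........................┃              
    ┃........................┃              
    ┃........................┃              
    ┃...♣♣♣..................┃━━━━━━━━━━━━━━
    ┗━━━━━━━━━━━━━━━━━━━━━━━━┛              
           ┠────────────────────────────────
           ┃█he process monitors thread pool
           ┃Data processing transforms batch
           ┃Each component coordinates data 
           ┃The architecture coordinates dat
           ┃The process processes cached res
           ┃The framework manages data strea


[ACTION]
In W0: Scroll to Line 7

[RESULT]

    ┃.............^..........┃              
    ┃........................┃              
    ┃........................┃              
    ┃........................┃              
    ┃............@...........┃              
    ┃........................┃              
    ┃........................┃              
    ┃........................┃              
    ┃...♣♣♣..................┃━━━━━━━━━━━━━━
    ┗━━━━━━━━━━━━━━━━━━━━━━━━┛              
           ┠────────────────────────────────
           ┃The process transforms configura
           ┃The architecture implements thre
           ┃The system implements database r
           ┃                                
           ┃The system monitors batch operat
           ┃                                


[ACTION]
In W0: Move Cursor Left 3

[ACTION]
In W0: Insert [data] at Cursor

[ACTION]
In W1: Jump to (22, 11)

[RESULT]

    ┃....................    ┃              
    ┃....................    ┃              
    ┃....................    ┃              
    ┃....................    ┃              
    ┃............@.......    ┃              
    ┃....................    ┃              
    ┃....................    ┃              
    ┃...................♣    ┃              
    ┃..................♣♣    ┃━━━━━━━━━━━━━━
    ┗━━━━━━━━━━━━━━━━━━━━━━━━┛              
           ┠────────────────────────────────
           ┃The process transforms configura
           ┃The architecture implements thre
           ┃The system implements database r
           ┃                                
           ┃The system monitors batch operat
           ┃                                


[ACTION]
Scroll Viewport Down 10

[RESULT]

           ┠────────────────────────────────
           ┃The process transforms configura
           ┃The architecture implements thre
           ┃The system implements database r
           ┃                                
           ┃The system monitors batch operat
           ┃                                
           ┗━━━━━━━━━━━━━━━━━━━━━━━━━━━━━━━━
                                            
                                            
                                            
                                            
                                            
                                            
                                            
                                            
                                            


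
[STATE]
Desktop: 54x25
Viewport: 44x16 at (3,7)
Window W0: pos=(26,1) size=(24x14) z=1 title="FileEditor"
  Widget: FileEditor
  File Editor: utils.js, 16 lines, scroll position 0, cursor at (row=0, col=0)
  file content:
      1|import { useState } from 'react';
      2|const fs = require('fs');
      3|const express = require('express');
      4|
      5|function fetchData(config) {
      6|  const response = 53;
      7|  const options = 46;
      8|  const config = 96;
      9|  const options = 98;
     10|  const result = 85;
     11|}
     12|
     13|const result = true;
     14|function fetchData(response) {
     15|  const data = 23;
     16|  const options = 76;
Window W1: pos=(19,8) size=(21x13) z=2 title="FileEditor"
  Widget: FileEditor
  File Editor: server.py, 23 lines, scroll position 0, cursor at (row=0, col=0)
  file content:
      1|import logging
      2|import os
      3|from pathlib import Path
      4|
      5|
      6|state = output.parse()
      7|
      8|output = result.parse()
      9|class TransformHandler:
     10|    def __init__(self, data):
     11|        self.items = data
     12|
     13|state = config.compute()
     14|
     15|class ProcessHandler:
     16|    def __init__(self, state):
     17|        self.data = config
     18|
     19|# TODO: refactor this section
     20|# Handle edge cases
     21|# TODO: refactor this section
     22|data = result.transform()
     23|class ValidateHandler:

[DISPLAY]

                       ┃                    
                ┏━━━━━━━━━━━━━━━━━━━┓hData(c
                ┃ FileEditor        ┃nse = 5
                ┠───────────────────┨ns = 46
                ┃█mport logging    ▲┃g = 96;
                ┃import os         █┃ns = 98
                ┃from pathlib impor░┃t = 85;
                ┃                  ░┃━━━━━━━
                ┃                  ░┃       
                ┃state = output.par░┃       
                ┃                  ░┃       
                ┃output = result.pa░┃       
                ┃class TransformHan▼┃       
                ┗━━━━━━━━━━━━━━━━━━━┛       
                                            
                                            


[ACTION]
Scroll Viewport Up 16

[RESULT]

                                            
                       ┏━━━━━━━━━━━━━━━━━━━━
                       ┃ FileEditor         
                       ┠────────────────────
                       ┃█mport { useState } 
                       ┃const fs = require('
                       ┃const express = requ
                       ┃                    
                ┏━━━━━━━━━━━━━━━━━━━┓hData(c
                ┃ FileEditor        ┃nse = 5
                ┠───────────────────┨ns = 46
                ┃█mport logging    ▲┃g = 96;
                ┃import os         █┃ns = 98
                ┃from pathlib impor░┃t = 85;
                ┃                  ░┃━━━━━━━
                ┃                  ░┃       


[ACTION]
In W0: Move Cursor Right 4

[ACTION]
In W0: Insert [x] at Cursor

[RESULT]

                                            
                       ┏━━━━━━━━━━━━━━━━━━━━
                       ┃ FileEditor         
                       ┠────────────────────
                       ┃impox█t { useState }
                       ┃const fs = require('
                       ┃const express = requ
                       ┃                    
                ┏━━━━━━━━━━━━━━━━━━━┓hData(c
                ┃ FileEditor        ┃nse = 5
                ┠───────────────────┨ns = 46
                ┃█mport logging    ▲┃g = 96;
                ┃import os         █┃ns = 98
                ┃from pathlib impor░┃t = 85;
                ┃                  ░┃━━━━━━━
                ┃                  ░┃       


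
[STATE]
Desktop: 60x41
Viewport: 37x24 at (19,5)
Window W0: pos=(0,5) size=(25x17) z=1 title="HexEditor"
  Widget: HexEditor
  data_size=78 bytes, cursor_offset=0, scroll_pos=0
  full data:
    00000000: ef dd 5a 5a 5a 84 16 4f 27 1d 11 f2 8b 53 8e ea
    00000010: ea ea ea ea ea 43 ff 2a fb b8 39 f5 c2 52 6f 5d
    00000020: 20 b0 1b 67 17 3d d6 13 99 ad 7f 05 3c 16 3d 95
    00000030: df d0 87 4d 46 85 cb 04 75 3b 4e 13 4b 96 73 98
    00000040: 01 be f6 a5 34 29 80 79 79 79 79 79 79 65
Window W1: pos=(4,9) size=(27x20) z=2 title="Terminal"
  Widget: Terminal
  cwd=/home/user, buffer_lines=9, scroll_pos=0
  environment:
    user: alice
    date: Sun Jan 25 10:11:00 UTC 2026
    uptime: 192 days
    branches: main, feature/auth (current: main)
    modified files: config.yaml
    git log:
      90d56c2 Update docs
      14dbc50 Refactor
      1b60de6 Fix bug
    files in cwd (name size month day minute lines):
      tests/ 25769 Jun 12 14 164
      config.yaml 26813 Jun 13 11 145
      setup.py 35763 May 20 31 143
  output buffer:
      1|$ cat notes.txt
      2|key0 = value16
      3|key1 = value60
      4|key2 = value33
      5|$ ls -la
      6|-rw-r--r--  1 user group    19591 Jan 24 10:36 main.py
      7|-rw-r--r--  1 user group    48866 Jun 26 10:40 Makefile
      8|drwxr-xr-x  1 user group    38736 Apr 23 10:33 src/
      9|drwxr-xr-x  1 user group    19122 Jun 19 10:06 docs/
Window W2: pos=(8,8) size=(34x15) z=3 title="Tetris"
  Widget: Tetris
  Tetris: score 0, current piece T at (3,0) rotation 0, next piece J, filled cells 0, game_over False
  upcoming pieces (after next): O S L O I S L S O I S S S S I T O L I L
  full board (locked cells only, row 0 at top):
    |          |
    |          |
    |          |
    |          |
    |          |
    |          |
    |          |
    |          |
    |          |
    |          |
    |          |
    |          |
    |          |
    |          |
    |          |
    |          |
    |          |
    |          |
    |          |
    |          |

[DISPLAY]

━━━━━┓                               
     ┃                               
─────┨                               
━━━━━━━━━━━━━━━━━━━━━━┓              
                      ┃              
──────────────────────┨              
│Next:                ┃              
│█                    ┃              
│███                  ┃              
│                     ┃              
│                     ┃              
│                     ┃              
│Score:               ┃              
│0                    ┃              
│                     ┃              
│                     ┃              
│                     ┃              
━━━━━━━━━━━━━━━━━━━━━━┛              
           ┃                         
           ┃                         
           ┃                         
           ┃                         
           ┃                         
━━━━━━━━━━━┛                         


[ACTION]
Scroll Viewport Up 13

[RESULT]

                                     
                                     
                                     
                                     
                                     
━━━━━┓                               
     ┃                               
─────┨                               
━━━━━━━━━━━━━━━━━━━━━━┓              
                      ┃              
──────────────────────┨              
│Next:                ┃              
│█                    ┃              
│███                  ┃              
│                     ┃              
│                     ┃              
│                     ┃              
│Score:               ┃              
│0                    ┃              
│                     ┃              
│                     ┃              
│                     ┃              
━━━━━━━━━━━━━━━━━━━━━━┛              
           ┃                         


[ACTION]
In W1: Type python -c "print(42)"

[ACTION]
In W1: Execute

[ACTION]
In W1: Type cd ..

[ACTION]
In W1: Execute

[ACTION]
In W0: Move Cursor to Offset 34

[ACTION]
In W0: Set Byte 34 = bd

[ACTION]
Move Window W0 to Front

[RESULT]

                                     
                                     
                                     
                                     
                                     
━━━━━┓                               
     ┃                               
─────┨                               
 5a 5┃━━━━━━━━━━━━━━━━┓              
 ea e┃                ┃              
 67 1┃────────────────┨              
 4d 4┃                ┃              
 a5 3┃                ┃              
     ┃                ┃              
     ┃                ┃              
     ┃                ┃              
     ┃                ┃              
     ┃:               ┃              
     ┃                ┃              
     ┃                ┃              
     ┃                ┃              
━━━━━┛                ┃              
━━━━━━━━━━━━━━━━━━━━━━┛              
           ┃                         


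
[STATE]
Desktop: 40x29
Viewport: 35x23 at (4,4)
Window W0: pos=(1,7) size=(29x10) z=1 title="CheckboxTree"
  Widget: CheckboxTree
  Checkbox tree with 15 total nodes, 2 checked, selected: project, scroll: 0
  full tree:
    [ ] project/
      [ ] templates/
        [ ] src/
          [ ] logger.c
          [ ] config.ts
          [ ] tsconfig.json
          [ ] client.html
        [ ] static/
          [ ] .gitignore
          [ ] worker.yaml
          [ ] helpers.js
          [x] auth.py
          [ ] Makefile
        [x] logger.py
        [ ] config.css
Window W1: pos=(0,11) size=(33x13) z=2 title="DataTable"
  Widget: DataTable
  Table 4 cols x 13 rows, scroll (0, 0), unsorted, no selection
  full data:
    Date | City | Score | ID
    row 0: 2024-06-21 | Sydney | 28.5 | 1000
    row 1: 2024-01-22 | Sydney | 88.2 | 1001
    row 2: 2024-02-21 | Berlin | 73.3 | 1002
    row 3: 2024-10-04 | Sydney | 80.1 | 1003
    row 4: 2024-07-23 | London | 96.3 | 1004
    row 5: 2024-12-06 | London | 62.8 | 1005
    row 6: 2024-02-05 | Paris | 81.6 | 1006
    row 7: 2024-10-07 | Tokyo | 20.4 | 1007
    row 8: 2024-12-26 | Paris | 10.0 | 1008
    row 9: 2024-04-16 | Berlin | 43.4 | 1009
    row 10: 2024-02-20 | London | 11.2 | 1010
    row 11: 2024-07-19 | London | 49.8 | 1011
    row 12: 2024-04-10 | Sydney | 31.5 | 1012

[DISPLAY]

                                   
                                   
                                   
━━━━━━━━━━━━━━━━━━━━━━━━━┓         
heckboxTree              ┃         
─────────────────────────┨         
-] project/              ┃         
━━━━━━━━━━━━━━━━━━━━━━━━━━━━┓      
taTable                     ┃      
────────────────────────────┨      
e      │City  │Score│ID     ┃      
───────┼──────┼─────┼────   ┃      
4-06-21│Sydney│28.5 │1000   ┃      
4-01-22│Sydney│88.2 │1001   ┃      
4-02-21│Berlin│73.3 │1002   ┃      
4-10-04│Sydney│80.1 │1003   ┃      
4-07-23│London│96.3 │1004   ┃      
4-12-06│London│62.8 │1005   ┃      
4-02-05│Paris │81.6 │1006   ┃      
━━━━━━━━━━━━━━━━━━━━━━━━━━━━┛      
                                   
                                   
                                   


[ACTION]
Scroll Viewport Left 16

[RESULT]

                                   
                                   
                                   
 ┏━━━━━━━━━━━━━━━━━━━━━━━━━━━┓     
 ┃ CheckboxTree              ┃     
 ┠───────────────────────────┨     
 ┃>[-] project/              ┃     
┏━━━━━━━━━━━━━━━━━━━━━━━━━━━━━━━┓  
┃ DataTable                     ┃  
┠───────────────────────────────┨  
┃Date      │City  │Score│ID     ┃  
┃──────────┼──────┼─────┼────   ┃  
┃2024-06-21│Sydney│28.5 │1000   ┃  
┃2024-01-22│Sydney│88.2 │1001   ┃  
┃2024-02-21│Berlin│73.3 │1002   ┃  
┃2024-10-04│Sydney│80.1 │1003   ┃  
┃2024-07-23│London│96.3 │1004   ┃  
┃2024-12-06│London│62.8 │1005   ┃  
┃2024-02-05│Paris │81.6 │1006   ┃  
┗━━━━━━━━━━━━━━━━━━━━━━━━━━━━━━━┛  
                                   
                                   
                                   


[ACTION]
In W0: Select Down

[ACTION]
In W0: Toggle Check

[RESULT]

                                   
                                   
                                   
 ┏━━━━━━━━━━━━━━━━━━━━━━━━━━━┓     
 ┃ CheckboxTree              ┃     
 ┠───────────────────────────┨     
 ┃ [x] project/              ┃     
┏━━━━━━━━━━━━━━━━━━━━━━━━━━━━━━━┓  
┃ DataTable                     ┃  
┠───────────────────────────────┨  
┃Date      │City  │Score│ID     ┃  
┃──────────┼──────┼─────┼────   ┃  
┃2024-06-21│Sydney│28.5 │1000   ┃  
┃2024-01-22│Sydney│88.2 │1001   ┃  
┃2024-02-21│Berlin│73.3 │1002   ┃  
┃2024-10-04│Sydney│80.1 │1003   ┃  
┃2024-07-23│London│96.3 │1004   ┃  
┃2024-12-06│London│62.8 │1005   ┃  
┃2024-02-05│Paris │81.6 │1006   ┃  
┗━━━━━━━━━━━━━━━━━━━━━━━━━━━━━━━┛  
                                   
                                   
                                   


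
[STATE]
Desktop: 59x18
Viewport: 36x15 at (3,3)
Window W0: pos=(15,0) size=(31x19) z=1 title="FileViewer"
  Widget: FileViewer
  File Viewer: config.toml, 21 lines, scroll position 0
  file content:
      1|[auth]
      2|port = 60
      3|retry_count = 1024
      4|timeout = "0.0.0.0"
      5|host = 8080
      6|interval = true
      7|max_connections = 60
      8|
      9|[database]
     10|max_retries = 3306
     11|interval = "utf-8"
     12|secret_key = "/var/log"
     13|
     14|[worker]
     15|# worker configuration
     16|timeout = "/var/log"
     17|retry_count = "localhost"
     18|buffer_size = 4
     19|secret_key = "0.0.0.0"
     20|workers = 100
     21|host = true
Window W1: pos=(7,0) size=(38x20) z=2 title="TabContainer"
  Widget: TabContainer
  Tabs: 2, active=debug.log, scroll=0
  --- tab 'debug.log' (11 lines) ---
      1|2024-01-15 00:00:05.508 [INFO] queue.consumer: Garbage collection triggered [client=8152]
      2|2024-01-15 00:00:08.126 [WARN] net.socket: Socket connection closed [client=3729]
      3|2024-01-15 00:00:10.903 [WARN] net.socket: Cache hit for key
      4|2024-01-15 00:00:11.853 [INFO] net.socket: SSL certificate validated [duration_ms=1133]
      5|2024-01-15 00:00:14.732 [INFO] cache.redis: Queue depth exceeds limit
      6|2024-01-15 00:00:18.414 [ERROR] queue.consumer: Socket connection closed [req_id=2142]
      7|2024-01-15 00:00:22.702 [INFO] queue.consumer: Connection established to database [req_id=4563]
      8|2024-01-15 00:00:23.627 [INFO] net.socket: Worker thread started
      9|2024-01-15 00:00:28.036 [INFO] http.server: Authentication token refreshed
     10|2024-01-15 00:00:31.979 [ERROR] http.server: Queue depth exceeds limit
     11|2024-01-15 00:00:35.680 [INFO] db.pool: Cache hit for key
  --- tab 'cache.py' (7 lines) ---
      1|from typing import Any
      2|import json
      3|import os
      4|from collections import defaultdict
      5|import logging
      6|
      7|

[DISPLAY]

    ┃[debug.log]│ cache.py          
    ┃───────────────────────────────
    ┃2024-01-15 00:00:05.508 [INFO] 
    ┃2024-01-15 00:00:08.126 [WARN] 
    ┃2024-01-15 00:00:10.903 [WARN] 
    ┃2024-01-15 00:00:11.853 [INFO] 
    ┃2024-01-15 00:00:14.732 [INFO] 
    ┃2024-01-15 00:00:18.414 [ERROR]
    ┃2024-01-15 00:00:22.702 [INFO] 
    ┃2024-01-15 00:00:23.627 [INFO] 
    ┃2024-01-15 00:00:28.036 [INFO] 
    ┃2024-01-15 00:00:31.979 [ERROR]
    ┃2024-01-15 00:00:35.680 [INFO] 
    ┃                               
    ┃                               


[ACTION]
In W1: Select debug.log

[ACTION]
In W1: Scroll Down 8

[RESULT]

    ┃[debug.log]│ cache.py          
    ┃───────────────────────────────
    ┃2024-01-15 00:00:28.036 [INFO] 
    ┃2024-01-15 00:00:31.979 [ERROR]
    ┃2024-01-15 00:00:35.680 [INFO] 
    ┃                               
    ┃                               
    ┃                               
    ┃                               
    ┃                               
    ┃                               
    ┃                               
    ┃                               
    ┃                               
    ┃                               


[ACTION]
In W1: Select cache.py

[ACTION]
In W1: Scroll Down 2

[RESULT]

    ┃ debug.log │[cache.py]         
    ┃───────────────────────────────
    ┃import os                      
    ┃from collections import default
    ┃import logging                 
    ┃                               
    ┃                               
    ┃                               
    ┃                               
    ┃                               
    ┃                               
    ┃                               
    ┃                               
    ┃                               
    ┃                               


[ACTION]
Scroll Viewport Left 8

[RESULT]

       ┃ debug.log │[cache.py]      
       ┃────────────────────────────
       ┃import os                   
       ┃from collections import defa
       ┃import logging              
       ┃                            
       ┃                            
       ┃                            
       ┃                            
       ┃                            
       ┃                            
       ┃                            
       ┃                            
       ┃                            
       ┃                            


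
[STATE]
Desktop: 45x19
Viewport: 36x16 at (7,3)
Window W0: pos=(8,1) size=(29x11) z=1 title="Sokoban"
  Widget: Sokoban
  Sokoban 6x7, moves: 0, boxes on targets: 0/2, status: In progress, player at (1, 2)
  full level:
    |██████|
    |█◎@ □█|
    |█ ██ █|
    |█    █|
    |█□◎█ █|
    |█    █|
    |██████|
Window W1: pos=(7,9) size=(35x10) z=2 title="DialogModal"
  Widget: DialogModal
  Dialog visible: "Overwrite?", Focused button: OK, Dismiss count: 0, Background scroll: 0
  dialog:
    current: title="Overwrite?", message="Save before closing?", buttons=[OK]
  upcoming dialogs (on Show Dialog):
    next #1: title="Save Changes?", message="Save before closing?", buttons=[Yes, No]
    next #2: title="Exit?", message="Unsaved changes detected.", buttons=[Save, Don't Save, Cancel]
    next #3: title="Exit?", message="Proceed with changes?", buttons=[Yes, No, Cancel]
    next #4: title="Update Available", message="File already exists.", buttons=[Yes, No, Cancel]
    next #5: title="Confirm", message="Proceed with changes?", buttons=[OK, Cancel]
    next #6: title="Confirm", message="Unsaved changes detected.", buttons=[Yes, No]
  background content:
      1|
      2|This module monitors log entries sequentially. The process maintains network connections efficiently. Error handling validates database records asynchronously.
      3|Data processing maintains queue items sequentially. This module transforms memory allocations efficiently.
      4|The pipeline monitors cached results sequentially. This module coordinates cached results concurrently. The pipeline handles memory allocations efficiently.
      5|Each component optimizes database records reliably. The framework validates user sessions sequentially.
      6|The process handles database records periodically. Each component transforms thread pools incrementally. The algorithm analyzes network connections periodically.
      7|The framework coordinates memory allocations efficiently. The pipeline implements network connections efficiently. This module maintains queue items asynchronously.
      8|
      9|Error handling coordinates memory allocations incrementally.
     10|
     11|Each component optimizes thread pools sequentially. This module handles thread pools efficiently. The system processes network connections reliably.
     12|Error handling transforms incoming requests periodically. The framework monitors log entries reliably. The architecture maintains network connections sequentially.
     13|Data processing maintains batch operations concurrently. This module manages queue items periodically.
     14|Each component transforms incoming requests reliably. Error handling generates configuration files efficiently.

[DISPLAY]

 ┠───────────────────────────┨      
 ┃██████                     ┃      
 ┃█◎@ □█                     ┃      
 ┃█ ██ █                     ┃      
 ┃█    █                     ┃      
 ┃█□◎█ █                     ┃      
┏━━━━━━━━━━━━━━━━━━━━━━━━━━━━━━━━━┓ 
┃ DialogModal                     ┃ 
┠─────────────────────────────────┨ 
┃    ┌──────────────────────┐     ┃ 
┃This│      Overwrite?      │ries ┃ 
┃Data│ Save before closing? │eue i┃ 
┃The │         [OK]         │ resu┃ 
┃Each└──────────────────────┘abase┃ 
┃The process handles database reco┃ 
┗━━━━━━━━━━━━━━━━━━━━━━━━━━━━━━━━━┛ 


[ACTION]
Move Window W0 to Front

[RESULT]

 ┠───────────────────────────┨      
 ┃██████                     ┃      
 ┃█◎@ □█                     ┃      
 ┃█ ██ █                     ┃      
 ┃█    █                     ┃      
 ┃█□◎█ █                     ┃      
┏┃█    █                     ┃━━━━┓ 
┃┃██████                     ┃    ┃ 
┠┗━━━━━━━━━━━━━━━━━━━━━━━━━━━┛────┨ 
┃    ┌──────────────────────┐     ┃ 
┃This│      Overwrite?      │ries ┃ 
┃Data│ Save before closing? │eue i┃ 
┃The │         [OK]         │ resu┃ 
┃Each└──────────────────────┘abase┃ 
┃The process handles database reco┃ 
┗━━━━━━━━━━━━━━━━━━━━━━━━━━━━━━━━━┛ 


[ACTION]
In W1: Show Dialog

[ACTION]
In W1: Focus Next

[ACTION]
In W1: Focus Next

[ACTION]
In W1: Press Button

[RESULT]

 ┠───────────────────────────┨      
 ┃██████                     ┃      
 ┃█◎@ □█                     ┃      
 ┃█ ██ █                     ┃      
 ┃█    █                     ┃      
 ┃█□◎█ █                     ┃      
┏┃█    █                     ┃━━━━┓ 
┃┃██████                     ┃    ┃ 
┠┗━━━━━━━━━━━━━━━━━━━━━━━━━━━┛────┨ 
┃                                 ┃ 
┃This module monitors log entries ┃ 
┃Data processing maintains queue i┃ 
┃The pipeline monitors cached resu┃ 
┃Each component optimizes database┃ 
┃The process handles database reco┃ 
┗━━━━━━━━━━━━━━━━━━━━━━━━━━━━━━━━━┛ 
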